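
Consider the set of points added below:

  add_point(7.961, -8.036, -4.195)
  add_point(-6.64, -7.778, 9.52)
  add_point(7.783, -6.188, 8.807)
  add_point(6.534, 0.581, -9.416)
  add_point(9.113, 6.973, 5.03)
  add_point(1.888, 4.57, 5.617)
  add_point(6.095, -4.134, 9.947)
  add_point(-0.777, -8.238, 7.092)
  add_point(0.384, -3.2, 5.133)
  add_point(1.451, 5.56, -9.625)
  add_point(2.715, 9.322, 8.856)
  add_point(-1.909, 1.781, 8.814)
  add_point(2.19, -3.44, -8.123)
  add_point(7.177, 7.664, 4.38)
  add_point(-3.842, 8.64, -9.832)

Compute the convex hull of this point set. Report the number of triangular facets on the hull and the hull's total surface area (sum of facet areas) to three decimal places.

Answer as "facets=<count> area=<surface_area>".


facets=22 area=1104.063

Points on the hull: [0, 1, 2, 3, 4, 6, 7, 9, 10, 11, 12, 13, 14] (13 of 15).

Per-facet area ½‖(b−a)×(c−a)‖:
  f1: (p11, p14, p1) → 100.8510
  f2: (p11, p10, p1) → 5.4185
  f3: (p11, p10, p14) → 85.7538
  f4: (p13, p14, p4) → 11.5257
  f5: (p13, p10, p4) → 6.1477
  f6: (p13, p10, p14) → 58.4872
  f7: (p2, p0, p4) → 89.4687
  f8: (p12, p14, p1) → 136.6823
  f9: (p12, p0, p1) → 82.2200
  f10: (p3, p0, p4) → 80.5472
  f11: (p3, p12, p14) → 39.3567
  f12: (p3, p12, p0) → 25.3091
  f13: (p7, p0, p1) → 22.8076
  f14: (p7, p2, p1) → 17.4871
  f15: (p7, p2, p0) → 57.5946
  f16: (p6, p10, p4) → 48.5415
  f17: (p6, p2, p4) → 17.0593
  f18: (p6, p10, p1) → 92.1784
  f19: (p6, p2, p1) → 17.9361
  f20: (p9, p14, p4) → 46.9125
  f21: (p9, p3, p4) → 56.4254
  f22: (p9, p3, p14) → 5.3527
Σ area = 1104.063

Euler: V−E+F = 13−33+22 = 2.


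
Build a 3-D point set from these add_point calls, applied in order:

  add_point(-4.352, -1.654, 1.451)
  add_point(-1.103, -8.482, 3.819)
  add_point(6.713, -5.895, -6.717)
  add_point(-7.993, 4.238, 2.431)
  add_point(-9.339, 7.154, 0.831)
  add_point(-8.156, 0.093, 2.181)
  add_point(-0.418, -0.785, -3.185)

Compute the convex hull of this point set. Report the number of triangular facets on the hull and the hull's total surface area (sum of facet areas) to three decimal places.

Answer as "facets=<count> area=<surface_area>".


facets=8 area=286.369

Hull vertices (6/7): indices [1, 2, 3, 4, 5, 6].

Facet areas (half cross-product norm):
  f1: (p5, p1, p2) → 74.6225
  f2: (p3, p2, p4) → 31.5409
  f3: (p3, p1, p2) → 97.1081
  f4: (p3, p5, p4) → 4.7657
  f5: (p3, p5, p1) → 15.9717
  f6: (p6, p2, p4) → 6.8257
  f7: (p6, p5, p4) → 34.2117
  f8: (p6, p5, p2) → 21.3222
Σ area = 286.369

Euler: V−E+F = 6−12+8 = 2.


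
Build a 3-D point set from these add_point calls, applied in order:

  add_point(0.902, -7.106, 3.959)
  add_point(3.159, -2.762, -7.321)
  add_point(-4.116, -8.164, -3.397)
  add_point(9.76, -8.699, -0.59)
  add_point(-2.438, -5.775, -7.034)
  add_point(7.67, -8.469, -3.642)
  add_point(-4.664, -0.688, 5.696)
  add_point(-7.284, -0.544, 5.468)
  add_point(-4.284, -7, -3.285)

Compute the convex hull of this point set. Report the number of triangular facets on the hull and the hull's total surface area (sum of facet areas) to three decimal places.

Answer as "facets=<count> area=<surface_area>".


facets=14 area=382.049

Hull vertices (9/9): indices [0, 1, 2, 3, 4, 5, 6, 7, 8].

Facet areas (half cross-product norm):
  f1: (p6, p1, p7) → 18.1109
  f2: (p6, p1, p3) → 84.5620
  f3: (p0, p2, p7) → 46.1067
  f4: (p0, p2, p3) → 44.9745
  f5: (p0, p6, p7) → 8.5622
  f6: (p0, p6, p3) → 27.8370
  f7: (p8, p2, p7) → 4.9162
  f8: (p5, p1, p3) → 10.3701
  f9: (p5, p2, p3) → 18.2776
  f10: (p4, p5, p1) → 25.6981
  f11: (p4, p5, p2) → 25.6279
  f12: (p4, p8, p2) → 2.5486
  f13: (p4, p1, p7) → 45.1753
  f14: (p4, p8, p7) → 19.2813
Σ area = 382.049

Check V−E+F: 9 − 21 + 14 = 2.


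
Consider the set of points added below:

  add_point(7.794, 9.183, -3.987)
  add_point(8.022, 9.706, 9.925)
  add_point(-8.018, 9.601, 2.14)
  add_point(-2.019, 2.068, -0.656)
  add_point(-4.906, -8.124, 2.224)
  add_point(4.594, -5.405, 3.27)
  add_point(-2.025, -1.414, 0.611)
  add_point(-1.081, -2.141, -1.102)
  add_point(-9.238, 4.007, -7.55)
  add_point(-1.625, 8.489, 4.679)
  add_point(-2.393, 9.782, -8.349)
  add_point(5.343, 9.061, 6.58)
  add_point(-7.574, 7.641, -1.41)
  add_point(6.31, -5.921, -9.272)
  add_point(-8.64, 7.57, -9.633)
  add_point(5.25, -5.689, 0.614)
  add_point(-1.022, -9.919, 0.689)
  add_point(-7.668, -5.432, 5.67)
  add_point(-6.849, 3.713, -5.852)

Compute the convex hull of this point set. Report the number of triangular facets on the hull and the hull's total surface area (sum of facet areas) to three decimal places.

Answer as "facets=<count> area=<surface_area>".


facets=20 area=1228.117

Points on the hull: [0, 1, 2, 4, 5, 8, 10, 13, 14, 15, 16, 17] (12 of 19).

Triangle areas on the boundary:
  f1: (p13, p16, p8) → 111.3953
  f2: (p14, p13, p8) → 36.9602
  f3: (p14, p13, p10) → 59.9705
  f4: (p5, p17, p1) → 104.5184
  f5: (p5, p17, p16) → 36.0632
  f6: (p0, p10, p1) → 70.6163
  f7: (p0, p13, p1) → 104.1446
  f8: (p0, p13, p10) → 87.9771
  f9: (p4, p16, p8) → 34.8061
  f10: (p4, p17, p8) → 41.4561
  f11: (p4, p17, p16) → 5.4329
  f12: (p2, p17, p1) → 136.7930
  f13: (p2, p10, p1) → 106.0308
  f14: (p2, p14, p10) → 38.6306
  f15: (p2, p17, p8) → 83.3299
  f16: (p2, p14, p8) → 23.4674
  f17: (p15, p13, p16) → 37.4841
  f18: (p15, p5, p16) → 10.2874
  f19: (p15, p13, p1) → 77.7616
  f20: (p15, p5, p1) → 20.9918
Σ area = 1228.117

Check V−E+F: 12 − 30 + 20 = 2.


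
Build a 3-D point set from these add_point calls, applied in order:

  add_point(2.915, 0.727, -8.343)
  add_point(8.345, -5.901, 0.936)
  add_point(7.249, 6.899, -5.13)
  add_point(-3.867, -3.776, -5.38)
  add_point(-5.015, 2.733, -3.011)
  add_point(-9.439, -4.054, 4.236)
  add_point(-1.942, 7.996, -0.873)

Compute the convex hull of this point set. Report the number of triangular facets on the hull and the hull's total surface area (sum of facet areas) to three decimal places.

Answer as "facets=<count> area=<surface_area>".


7 of the 7 inputs are extreme points: [0, 1, 2, 3, 4, 5, 6].

Triangle areas on the boundary:
  f1: (p6, p1, p5) → 121.2870
  f2: (p2, p6, p1) → 72.3668
  f3: (p2, p0, p1) → 51.3925
  f4: (p2, p0, p6) → 40.6190
  f5: (p3, p1, p5) → 77.2575
  f6: (p3, p0, p1) → 53.7381
  f7: (p4, p0, p6) → 31.5084
  f8: (p4, p3, p0) → 29.5358
  f9: (p4, p6, p5) → 30.7603
  f10: (p4, p3, p5) → 36.5505
Σ area = 545.016

Euler: V−E+F = 7−15+10 = 2.

facets=10 area=545.016


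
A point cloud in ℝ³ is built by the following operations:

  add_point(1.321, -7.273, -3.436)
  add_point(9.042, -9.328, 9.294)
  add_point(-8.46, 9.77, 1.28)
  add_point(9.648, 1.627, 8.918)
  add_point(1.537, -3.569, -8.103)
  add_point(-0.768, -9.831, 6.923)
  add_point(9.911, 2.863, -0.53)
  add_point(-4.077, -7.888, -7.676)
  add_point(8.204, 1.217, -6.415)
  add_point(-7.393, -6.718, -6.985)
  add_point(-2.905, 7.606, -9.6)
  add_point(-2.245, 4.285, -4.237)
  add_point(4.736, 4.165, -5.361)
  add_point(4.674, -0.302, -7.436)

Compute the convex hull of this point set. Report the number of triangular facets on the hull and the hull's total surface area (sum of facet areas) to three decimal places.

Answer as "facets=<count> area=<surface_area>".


12 of the 14 inputs are extreme points: [0, 1, 2, 3, 4, 5, 6, 7, 8, 9, 10, 13].

Area of each hull facet:
  f1: (p10, p6, p2) → 101.3758
  f2: (p9, p5, p2) → 142.3975
  f3: (p9, p10, p2) → 93.8503
  f4: (p3, p6, p2) → 93.6992
  f5: (p3, p5, p2) → 156.5978
  f6: (p1, p3, p5) → 55.2152
  f7: (p1, p3, p6) → 51.6068
  f8: (p7, p4, p0) → 18.8491
  f9: (p7, p9, p5) → 27.0009
  f10: (p7, p9, p10) → 27.3012
  f11: (p7, p4, p10) → 41.2920
  f12: (p7, p1, p5) → 68.7341
  f13: (p7, p1, p0) → 21.3255
  f14: (p8, p10, p6) → 39.6242
  f15: (p8, p1, p6) → 46.3233
  f16: (p8, p1, p0) → 85.1228
  f17: (p8, p4, p0) → 24.3316
  f18: (p13, p4, p10) → 25.5557
  f19: (p13, p8, p10) → 20.5160
  f20: (p13, p8, p4) → 3.6025
Σ area = 1144.321

Check V−E+F: 12 − 30 + 20 = 2.

facets=20 area=1144.321


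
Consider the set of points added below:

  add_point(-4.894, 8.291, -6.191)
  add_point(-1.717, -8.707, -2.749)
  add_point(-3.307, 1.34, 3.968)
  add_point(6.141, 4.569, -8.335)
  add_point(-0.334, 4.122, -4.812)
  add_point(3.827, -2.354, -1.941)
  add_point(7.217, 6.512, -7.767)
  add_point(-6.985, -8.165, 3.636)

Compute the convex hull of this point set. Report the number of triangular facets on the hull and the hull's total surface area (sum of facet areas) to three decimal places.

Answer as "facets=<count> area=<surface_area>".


facets=10 area=492.658

Points on the hull: [0, 1, 2, 3, 5, 6, 7] (7 of 8).

Facet areas (half cross-product norm):
  f1: (p2, p0, p7) → 56.5344
  f2: (p2, p0, p6) → 76.1931
  f3: (p1, p0, p7) → 73.1036
  f4: (p3, p0, p6) → 13.4650
  f5: (p3, p1, p0) → 93.9680
  f6: (p5, p2, p6) → 54.0089
  f7: (p5, p3, p6) → 9.2652
  f8: (p5, p3, p1) → 31.9734
  f9: (p5, p2, p7) → 50.5577
  f10: (p5, p1, p7) → 33.5889
Σ area = 492.658

Euler: V−E+F = 7−15+10 = 2.


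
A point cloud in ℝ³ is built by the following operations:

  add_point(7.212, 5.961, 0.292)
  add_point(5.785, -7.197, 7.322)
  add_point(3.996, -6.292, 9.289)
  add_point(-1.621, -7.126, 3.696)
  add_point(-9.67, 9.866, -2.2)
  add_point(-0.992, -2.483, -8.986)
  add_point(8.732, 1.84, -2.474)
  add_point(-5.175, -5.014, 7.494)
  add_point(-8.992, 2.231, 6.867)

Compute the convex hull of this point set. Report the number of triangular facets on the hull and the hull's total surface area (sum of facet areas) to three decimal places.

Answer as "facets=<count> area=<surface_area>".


facets=14 area=815.118

Hull vertices (9/9): indices [0, 1, 2, 3, 4, 5, 6, 7, 8].

Area of each hull facet:
  f1: (p5, p6, p4) → 103.0191
  f2: (p5, p1, p6) → 85.1240
  f3: (p0, p6, p4) → 41.9583
  f4: (p0, p1, p6) → 35.3125
  f5: (p3, p5, p1) → 51.7072
  f6: (p3, p7, p5) → 32.0653
  f7: (p8, p0, p4) → 98.8967
  f8: (p8, p5, p4) → 96.3205
  f9: (p8, p7, p5) → 70.3037
  f10: (p2, p0, p1) → 20.9267
  f11: (p2, p8, p0) → 114.6154
  f12: (p2, p8, p7) → 31.3866
  f13: (p2, p3, p1) → 11.1606
  f14: (p2, p3, p7) → 22.3210
Σ area = 815.118

Check V−E+F: 9 − 21 + 14 = 2.


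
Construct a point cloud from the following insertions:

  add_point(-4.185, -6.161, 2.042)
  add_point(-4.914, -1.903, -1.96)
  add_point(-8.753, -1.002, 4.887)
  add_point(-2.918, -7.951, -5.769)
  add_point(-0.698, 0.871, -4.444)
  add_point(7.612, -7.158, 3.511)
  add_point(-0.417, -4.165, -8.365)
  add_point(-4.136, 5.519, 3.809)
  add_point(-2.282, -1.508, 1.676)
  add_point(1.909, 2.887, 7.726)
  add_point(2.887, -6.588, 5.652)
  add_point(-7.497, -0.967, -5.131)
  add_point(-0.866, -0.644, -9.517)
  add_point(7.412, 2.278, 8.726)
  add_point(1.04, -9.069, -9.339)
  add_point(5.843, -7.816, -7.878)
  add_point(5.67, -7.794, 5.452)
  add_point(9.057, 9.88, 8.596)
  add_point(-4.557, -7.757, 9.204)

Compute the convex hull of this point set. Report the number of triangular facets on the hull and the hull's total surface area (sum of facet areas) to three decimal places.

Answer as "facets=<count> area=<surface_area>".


facets=20 area=1012.398

Points on the hull: [2, 3, 5, 7, 11, 12, 13, 14, 15, 16, 17, 18] (12 of 19).

Triangle areas on the boundary:
  f1: (p18, p17, p2) → 95.5174
  f2: (p3, p18, p2) → 62.0312
  f3: (p3, p18, p14) → 27.8903
  f4: (p15, p5, p17) → 96.5326
  f5: (p15, p12, p17) → 114.9274
  f6: (p15, p12, p14) → 22.3450
  f7: (p13, p18, p17) → 37.2606
  f8: (p13, p5, p17) → 22.5502
  f9: (p16, p18, p14) → 84.6045
  f10: (p16, p15, p14) → 33.2020
  f11: (p16, p15, p5) → 13.4674
  f12: (p16, p13, p18) → 58.4039
  f13: (p16, p13, p5) → 15.0272
  f14: (p7, p17, p2) → 41.6888
  f15: (p7, p12, p17) → 107.9471
  f16: (p11, p7, p2) → 39.8219
  f17: (p11, p7, p12) → 45.3287
  f18: (p11, p3, p2) → 41.8614
  f19: (p11, p12, p14) → 34.0676
  f20: (p11, p3, p14) → 17.9230
Σ area = 1012.398

Check V−E+F: 12 − 30 + 20 = 2.


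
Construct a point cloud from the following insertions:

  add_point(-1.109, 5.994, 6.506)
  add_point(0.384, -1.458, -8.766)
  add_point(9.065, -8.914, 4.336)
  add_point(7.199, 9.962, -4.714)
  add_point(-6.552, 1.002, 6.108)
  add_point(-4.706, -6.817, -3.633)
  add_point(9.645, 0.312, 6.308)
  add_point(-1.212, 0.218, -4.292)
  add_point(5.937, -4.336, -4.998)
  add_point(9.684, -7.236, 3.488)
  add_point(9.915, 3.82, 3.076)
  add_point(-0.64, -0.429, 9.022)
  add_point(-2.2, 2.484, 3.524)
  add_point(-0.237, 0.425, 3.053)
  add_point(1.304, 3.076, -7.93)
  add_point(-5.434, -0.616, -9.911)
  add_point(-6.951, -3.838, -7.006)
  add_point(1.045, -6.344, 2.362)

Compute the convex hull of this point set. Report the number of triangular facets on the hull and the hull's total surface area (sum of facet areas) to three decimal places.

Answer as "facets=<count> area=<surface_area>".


Points on the hull: [0, 1, 2, 3, 4, 5, 6, 8, 9, 10, 11, 14, 15, 16, 17] (15 of 18).

Facet areas (half cross-product norm):
  f1: (p5, p8, p2) → 59.6064
  f2: (p6, p11, p2) → 50.2558
  f3: (p6, p0, p10) → 27.8785
  f4: (p6, p0, p11) → 36.7066
  f5: (p4, p0, p11) → 21.2272
  f6: (p4, p5, p16) → 31.6343
  f7: (p3, p0, p10) → 59.8450
  f8: (p9, p8, p2) → 8.2942
  f9: (p9, p6, p10) → 17.1812
  f10: (p9, p6, p2) → 6.1097
  f11: (p9, p3, p10) → 44.6813
  f12: (p9, p3, p8) → 67.6221
  f13: (p17, p11, p2) → 38.4274
  f14: (p17, p5, p2) → 22.1410
  f15: (p17, p4, p11) → 30.5678
  f16: (p17, p4, p5) → 45.7945
  f17: (p1, p3, p8) → 49.7371
  f18: (p1, p5, p16) → 19.8148
  f19: (p1, p5, p8) → 32.6919
  f20: (p15, p4, p16) → 30.2123
  f21: (p15, p1, p16) → 13.6917
  f22: (p15, p4, p0) → 59.5384
  f23: (p15, p3, p0) → 117.2890
  f24: (p14, p1, p3) → 11.1537
  f25: (p14, p15, p3) → 13.3207
  f26: (p14, p15, p1) → 14.0231
Σ area = 929.446

Check V−E+F: 15 − 39 + 26 = 2.

facets=26 area=929.446


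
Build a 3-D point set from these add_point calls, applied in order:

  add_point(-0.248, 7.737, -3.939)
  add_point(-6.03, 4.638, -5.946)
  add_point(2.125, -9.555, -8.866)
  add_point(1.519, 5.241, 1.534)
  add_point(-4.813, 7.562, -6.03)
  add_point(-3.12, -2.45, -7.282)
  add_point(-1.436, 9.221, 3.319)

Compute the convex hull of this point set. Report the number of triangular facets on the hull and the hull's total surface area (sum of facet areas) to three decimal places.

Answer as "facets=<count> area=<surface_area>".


facets=10 area=303.193

Points on the hull: [0, 1, 2, 3, 4, 5, 6] (7 of 7).

Area of each hull facet:
  f1: (p3, p6, p2) → 26.5053
  f2: (p3, p0, p2) → 55.9304
  f3: (p3, p0, p6) → 16.2947
  f4: (p5, p6, p1) → 41.0735
  f5: (p5, p6, p2) → 54.7279
  f6: (p4, p0, p2) → 45.5423
  f7: (p4, p5, p1) → 8.8851
  f8: (p4, p5, p2) → 20.6310
  f9: (p4, p6, p1) → 15.4322
  f10: (p4, p0, p6) → 18.1705
Σ area = 303.193

Euler: V−E+F = 7−15+10 = 2.


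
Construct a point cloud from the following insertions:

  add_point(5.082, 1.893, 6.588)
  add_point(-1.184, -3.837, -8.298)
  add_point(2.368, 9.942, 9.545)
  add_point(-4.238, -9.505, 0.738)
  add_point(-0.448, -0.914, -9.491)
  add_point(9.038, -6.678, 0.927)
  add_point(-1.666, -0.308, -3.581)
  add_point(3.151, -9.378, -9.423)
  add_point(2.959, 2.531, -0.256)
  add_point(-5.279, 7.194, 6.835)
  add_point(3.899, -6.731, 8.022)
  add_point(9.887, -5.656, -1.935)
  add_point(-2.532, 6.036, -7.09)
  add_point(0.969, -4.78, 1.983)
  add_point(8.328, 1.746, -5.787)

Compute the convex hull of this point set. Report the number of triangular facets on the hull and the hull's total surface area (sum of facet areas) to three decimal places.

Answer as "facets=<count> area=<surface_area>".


facets=20 area=992.236

12 of the 15 inputs are extreme points: [0, 1, 2, 3, 4, 5, 7, 9, 10, 11, 12, 14].

Facet areas (half cross-product norm):
  f1: (p10, p3, p9) → 91.5073
  f2: (p5, p10, p3) → 49.1175
  f3: (p12, p14, p4) → 37.5189
  f4: (p12, p1, p4) → 9.4933
  f5: (p12, p3, p9) → 114.9330
  f6: (p12, p1, p3) → 51.7875
  f7: (p7, p1, p4) → 9.9674
  f8: (p7, p14, p11) → 45.1911
  f9: (p7, p14, p4) → 45.2432
  f10: (p7, p1, p3) → 39.3215
  f11: (p7, p5, p11) → 15.8598
  f12: (p7, p5, p3) → 70.3052
  f13: (p2, p10, p9) → 69.4204
  f14: (p2, p14, p11) → 77.8138
  f15: (p2, p5, p11) → 30.6373
  f16: (p2, p12, p9) → 60.1723
  f17: (p2, p12, p14) → 100.3000
  f18: (p0, p5, p10) → 37.7301
  f19: (p0, p2, p10) → 24.7820
  f20: (p0, p2, p5) → 11.1349
Σ area = 992.236

Euler: V−E+F = 12−30+20 = 2.


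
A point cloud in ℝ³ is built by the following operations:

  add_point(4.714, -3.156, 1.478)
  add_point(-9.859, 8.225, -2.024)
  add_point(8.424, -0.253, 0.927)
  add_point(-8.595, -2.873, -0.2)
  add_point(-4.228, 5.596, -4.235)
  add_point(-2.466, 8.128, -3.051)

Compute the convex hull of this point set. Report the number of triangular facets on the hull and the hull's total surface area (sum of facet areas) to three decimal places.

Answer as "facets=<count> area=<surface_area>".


6 of the 6 inputs are extreme points: [0, 1, 2, 3, 4, 5].

Triangle areas on the boundary:
  f1: (p0, p2, p1) → 43.5954
  f2: (p4, p0, p2) → 32.5370
  f3: (p3, p0, p1) → 75.0490
  f4: (p3, p4, p1) → 33.6608
  f5: (p3, p4, p0) → 64.9615
  f6: (p5, p2, p1) → 36.8716
  f7: (p5, p4, p1) → 10.8925
  f8: (p5, p4, p2) → 23.5965
Σ area = 321.164

Check V−E+F: 6 − 12 + 8 = 2.

facets=8 area=321.164


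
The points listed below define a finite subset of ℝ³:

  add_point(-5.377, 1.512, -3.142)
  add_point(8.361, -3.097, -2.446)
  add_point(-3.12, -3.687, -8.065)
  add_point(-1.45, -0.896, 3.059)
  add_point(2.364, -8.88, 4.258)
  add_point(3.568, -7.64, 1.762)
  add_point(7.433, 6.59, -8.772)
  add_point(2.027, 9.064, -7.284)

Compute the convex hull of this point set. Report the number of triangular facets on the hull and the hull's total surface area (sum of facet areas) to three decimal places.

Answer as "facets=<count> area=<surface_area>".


facets=12 area=504.202

Points on the hull: [0, 1, 2, 3, 4, 5, 6, 7] (8 of 8).

Area of each hull facet:
  f1: (p2, p7, p0) → 42.6209
  f2: (p2, p4, p0) → 53.1980
  f3: (p3, p7, p0) → 43.2415
  f4: (p3, p4, p0) → 27.4947
  f5: (p3, p4, p1) → 45.0971
  f6: (p6, p2, p1) → 71.4473
  f7: (p6, p2, p7) → 42.1332
  f8: (p6, p3, p1) → 66.4891
  f9: (p6, p3, p7) → 45.0194
  f10: (p5, p4, p1) → 4.6169
  f11: (p5, p2, p1) → 47.1160
  f12: (p5, p2, p4) → 15.7275
Σ area = 504.202

Euler characteristic 8−18+12 = 2 ✓


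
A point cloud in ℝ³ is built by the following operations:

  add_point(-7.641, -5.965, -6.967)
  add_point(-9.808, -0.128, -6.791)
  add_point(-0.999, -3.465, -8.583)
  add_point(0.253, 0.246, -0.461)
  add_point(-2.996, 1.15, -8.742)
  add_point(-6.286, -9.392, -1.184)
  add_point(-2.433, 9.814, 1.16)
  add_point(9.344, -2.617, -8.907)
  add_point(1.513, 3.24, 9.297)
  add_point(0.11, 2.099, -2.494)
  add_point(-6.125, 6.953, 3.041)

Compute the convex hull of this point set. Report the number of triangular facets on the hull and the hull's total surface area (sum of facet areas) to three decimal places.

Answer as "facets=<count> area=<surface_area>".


facets=14 area=770.148

Extreme-point indices: [0, 1, 2, 4, 5, 6, 7, 8, 10] — 9 of 11 on the boundary.

Per-facet area ½‖(b−a)×(c−a)‖:
  f1: (p8, p6, p7) → 108.6042
  f2: (p5, p8, p7) → 157.7354
  f3: (p4, p6, p1) → 47.3597
  f4: (p4, p6, p7) → 83.8579
  f5: (p10, p6, p1) → 30.9441
  f6: (p10, p8, p6) → 26.3972
  f7: (p10, p5, p1) → 72.0911
  f8: (p10, p5, p8) → 87.4972
  f9: (p0, p5, p1) → 18.3291
  f10: (p0, p5, p7) → 59.7281
  f11: (p0, p4, p1) → 22.0960
  f12: (p2, p4, p7) → 24.7491
  f13: (p2, p0, p7) → 12.4642
  f14: (p2, p0, p4) → 18.2947
Σ area = 770.148

Check V−E+F: 9 − 21 + 14 = 2.


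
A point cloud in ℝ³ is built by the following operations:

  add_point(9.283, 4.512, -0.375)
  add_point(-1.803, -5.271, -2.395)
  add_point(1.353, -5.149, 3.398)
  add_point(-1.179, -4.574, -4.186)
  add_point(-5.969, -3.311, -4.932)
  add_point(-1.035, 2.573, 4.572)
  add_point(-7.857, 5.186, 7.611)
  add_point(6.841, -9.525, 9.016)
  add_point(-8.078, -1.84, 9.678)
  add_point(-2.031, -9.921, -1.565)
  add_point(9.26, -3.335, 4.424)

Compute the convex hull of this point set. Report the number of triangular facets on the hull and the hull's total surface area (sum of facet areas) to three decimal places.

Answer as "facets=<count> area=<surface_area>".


facets=12 area=759.078

Points on the hull: [0, 3, 4, 6, 7, 8, 9, 10] (8 of 11).

Facet areas (half cross-product norm):
  f1: (p4, p9, p8) → 60.3146
  f2: (p7, p9, p8) → 98.5732
  f3: (p6, p4, p8) → 53.3879
  f4: (p6, p4, p0) → 126.8208
  f5: (p6, p7, p8) → 56.3694
  f6: (p3, p4, p0) → 29.4214
  f7: (p3, p4, p9) → 14.8888
  f8: (p10, p7, p9) → 54.4136
  f9: (p10, p3, p0) → 60.4947
  f10: (p10, p3, p9) → 40.7176
  f11: (p10, p6, p0) → 85.3996
  f12: (p10, p6, p7) → 78.2764
Σ area = 759.078

Check V−E+F: 8 − 18 + 12 = 2.


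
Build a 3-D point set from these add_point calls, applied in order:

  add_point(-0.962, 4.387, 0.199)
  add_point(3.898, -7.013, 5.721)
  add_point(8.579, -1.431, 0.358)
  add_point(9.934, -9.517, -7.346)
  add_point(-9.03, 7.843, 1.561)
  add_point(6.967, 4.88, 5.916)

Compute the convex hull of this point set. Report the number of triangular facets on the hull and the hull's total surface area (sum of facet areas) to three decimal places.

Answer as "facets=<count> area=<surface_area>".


facets=8 area=510.447

Points on the hull: [0, 1, 2, 3, 4, 5] (6 of 6).

Triangle areas on the boundary:
  f1: (p0, p3, p4) → 43.9412
  f2: (p0, p5, p4) → 33.8724
  f3: (p0, p5, p3) → 92.2235
  f4: (p1, p3, p4) → 143.8500
  f5: (p1, p5, p4) → 103.1825
  f6: (p2, p5, p3) → 3.7920
  f7: (p2, p1, p3) → 50.8705
  f8: (p2, p1, p5) → 38.7147
Σ area = 510.447

Check V−E+F: 6 − 12 + 8 = 2.


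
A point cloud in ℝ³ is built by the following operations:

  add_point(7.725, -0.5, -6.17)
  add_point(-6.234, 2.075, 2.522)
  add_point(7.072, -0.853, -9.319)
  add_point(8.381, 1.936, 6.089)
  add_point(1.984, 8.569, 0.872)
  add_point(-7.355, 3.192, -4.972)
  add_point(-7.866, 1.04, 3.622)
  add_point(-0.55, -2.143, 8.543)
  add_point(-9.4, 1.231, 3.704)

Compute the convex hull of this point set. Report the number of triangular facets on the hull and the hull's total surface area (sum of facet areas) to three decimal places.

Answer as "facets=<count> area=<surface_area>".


facets=10 area=587.289

Points on the hull: [0, 2, 3, 4, 5, 7, 8] (7 of 9).

Area of each hull facet:
  f1: (p5, p4, p8) → 54.9431
  f2: (p5, p2, p8) → 64.7308
  f3: (p5, p2, p4) → 85.0114
  f4: (p7, p4, p8) → 66.6691
  f5: (p7, p4, p3) → 52.8841
  f6: (p7, p2, p8) → 102.8439
  f7: (p0, p7, p3) → 62.9289
  f8: (p0, p7, p2) → 18.5939
  f9: (p0, p4, p3) → 60.9557
  f10: (p0, p2, p4) → 17.7285
Σ area = 587.289

Euler characteristic 7−15+10 = 2 ✓


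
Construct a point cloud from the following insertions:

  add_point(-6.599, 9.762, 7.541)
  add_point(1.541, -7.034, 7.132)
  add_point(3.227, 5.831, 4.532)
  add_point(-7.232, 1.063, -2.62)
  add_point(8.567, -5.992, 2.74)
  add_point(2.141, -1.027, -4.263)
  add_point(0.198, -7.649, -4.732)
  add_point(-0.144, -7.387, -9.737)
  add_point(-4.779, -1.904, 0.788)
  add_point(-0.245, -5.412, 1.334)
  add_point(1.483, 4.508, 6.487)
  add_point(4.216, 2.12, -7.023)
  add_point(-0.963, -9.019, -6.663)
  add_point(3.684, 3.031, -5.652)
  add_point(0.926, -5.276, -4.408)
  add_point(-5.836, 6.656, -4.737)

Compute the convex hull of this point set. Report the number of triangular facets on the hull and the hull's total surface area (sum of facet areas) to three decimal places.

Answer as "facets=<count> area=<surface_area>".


Extreme-point indices: [0, 1, 2, 3, 4, 7, 8, 10, 11, 12, 13, 15] — 12 of 16 on the boundary.

Per-facet area ½‖(b−a)×(c−a)‖:
  f1: (p11, p7, p4) → 70.7471
  f2: (p12, p7, p3) → 22.4140
  f3: (p12, p7, p4) → 23.1695
  f4: (p12, p1, p4) → 55.4725
  f5: (p15, p7, p3) → 38.7309
  f6: (p15, p11, p7) → 60.7861
  f7: (p15, p0, p3) → 38.6557
  f8: (p2, p11, p4) → 71.6739
  f9: (p2, p15, p0) → 63.7931
  f10: (p8, p12, p3) → 28.1290
  f11: (p8, p12, p1) → 56.2968
  f12: (p8, p0, p3) → 34.0319
  f13: (p8, p1, p0) → 68.7241
  f14: (p10, p1, p4) → 47.7258
  f15: (p10, p2, p4) → 19.1663
  f16: (p10, p1, p0) → 47.2086
  f17: (p10, p2, p0) → 13.4655
  f18: (p13, p15, p11) → 7.4242
  f19: (p13, p2, p11) → 3.6637
  f20: (p13, p2, p15) → 52.7351
Σ area = 824.014

Euler: V−E+F = 12−30+20 = 2.

facets=20 area=824.014


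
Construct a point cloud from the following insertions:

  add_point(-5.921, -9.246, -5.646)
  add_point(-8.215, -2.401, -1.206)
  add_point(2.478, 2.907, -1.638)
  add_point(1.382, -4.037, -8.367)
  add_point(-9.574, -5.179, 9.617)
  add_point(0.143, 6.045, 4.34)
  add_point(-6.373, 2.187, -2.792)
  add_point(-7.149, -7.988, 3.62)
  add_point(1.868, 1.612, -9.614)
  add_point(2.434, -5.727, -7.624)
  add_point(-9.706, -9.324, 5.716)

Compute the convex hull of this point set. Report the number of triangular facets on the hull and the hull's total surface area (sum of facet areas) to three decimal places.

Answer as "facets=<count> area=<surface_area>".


facets=18 area=633.377

11 of the 11 inputs are extreme points: [0, 1, 2, 3, 4, 5, 6, 7, 8, 9, 10].

Per-facet area ½‖(b−a)×(c−a)‖:
  f1: (p8, p5, p2) → 14.3109
  f2: (p6, p8, p5) → 55.7059
  f3: (p9, p5, p2) → 20.5707
  f4: (p9, p8, p2) → 30.7117
  f5: (p4, p9, p5) → 131.3905
  f6: (p4, p6, p5) → 74.3362
  f7: (p0, p9, p10) → 48.4588
  f8: (p0, p6, p8) → 61.3924
  f9: (p7, p9, p10) → 7.5849
  f10: (p7, p4, p10) → 10.0861
  f11: (p7, p4, p9) → 31.6228
  f12: (p1, p0, p10) → 41.4394
  f13: (p1, p0, p6) → 19.5633
  f14: (p1, p4, p10) → 28.1750
  f15: (p1, p4, p6) → 24.3154
  f16: (p3, p9, p8) → 3.6373
  f17: (p3, p0, p8) → 20.2413
  f18: (p3, p0, p9) → 9.8343
Σ area = 633.377

Euler characteristic 11−27+18 = 2 ✓


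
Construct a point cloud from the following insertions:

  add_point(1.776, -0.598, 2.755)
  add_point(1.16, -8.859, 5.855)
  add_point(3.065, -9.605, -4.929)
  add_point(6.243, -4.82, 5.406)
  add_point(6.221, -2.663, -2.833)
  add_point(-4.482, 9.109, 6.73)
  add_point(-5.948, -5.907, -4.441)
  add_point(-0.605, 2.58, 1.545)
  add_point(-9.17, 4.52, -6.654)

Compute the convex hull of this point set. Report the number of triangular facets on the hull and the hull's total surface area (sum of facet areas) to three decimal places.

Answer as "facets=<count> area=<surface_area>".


facets=10 area=682.681

Hull vertices (7/9): indices [1, 2, 3, 4, 5, 6, 8].

Triangle areas on the boundary:
  f1: (p1, p5, p3) → 57.3618
  f2: (p1, p2, p3) → 35.2493
  f3: (p4, p5, p8) → 121.6292
  f4: (p4, p5, p3) → 74.4447
  f5: (p4, p2, p8) → 68.7584
  f6: (p4, p2, p3) → 33.6566
  f7: (p6, p2, p8) → 42.9349
  f8: (p6, p1, p2) → 52.0308
  f9: (p6, p5, p8) → 82.9748
  f10: (p6, p1, p5) → 113.6411
Σ area = 682.681

Check V−E+F: 7 − 15 + 10 = 2.


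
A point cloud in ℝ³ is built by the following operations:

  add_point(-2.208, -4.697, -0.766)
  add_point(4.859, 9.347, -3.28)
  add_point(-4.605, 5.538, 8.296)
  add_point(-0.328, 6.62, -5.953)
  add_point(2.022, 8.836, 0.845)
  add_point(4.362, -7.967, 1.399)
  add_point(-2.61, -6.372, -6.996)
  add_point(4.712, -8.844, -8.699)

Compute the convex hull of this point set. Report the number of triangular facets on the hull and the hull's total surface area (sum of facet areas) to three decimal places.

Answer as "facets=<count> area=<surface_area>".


facets=12 area=613.710

Points on the hull: [0, 1, 2, 3, 4, 5, 6, 7] (8 of 8).

Facet areas (half cross-product norm):
  f1: (p5, p7, p1) → 89.5450
  f2: (p5, p0, p2) → 50.9926
  f3: (p3, p7, p1) → 51.8205
  f4: (p4, p5, p2) → 86.3771
  f5: (p4, p5, p1) → 42.6582
  f6: (p4, p3, p2) → 37.0051
  f7: (p4, p3, p1) → 16.0064
  f8: (p6, p0, p2) → 26.3234
  f9: (p6, p3, p2) → 98.5854
  f10: (p6, p3, p7) → 51.6458
  f11: (p6, p5, p7) → 38.6026
  f12: (p6, p5, p0) → 24.1483
Σ area = 613.710

Euler: V−E+F = 8−18+12 = 2.


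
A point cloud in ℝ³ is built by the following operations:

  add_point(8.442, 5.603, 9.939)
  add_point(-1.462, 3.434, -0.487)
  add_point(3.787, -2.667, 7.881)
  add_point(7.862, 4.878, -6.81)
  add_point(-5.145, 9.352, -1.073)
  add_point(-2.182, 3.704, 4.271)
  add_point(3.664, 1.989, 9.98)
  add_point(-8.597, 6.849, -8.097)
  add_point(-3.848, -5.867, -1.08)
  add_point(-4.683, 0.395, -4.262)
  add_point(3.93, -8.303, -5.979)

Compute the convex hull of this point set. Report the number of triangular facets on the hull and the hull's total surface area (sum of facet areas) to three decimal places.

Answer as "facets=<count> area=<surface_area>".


9 of the 11 inputs are extreme points: [0, 2, 3, 4, 5, 6, 7, 8, 10].

Area of each hull facet:
  f1: (p3, p10, p7) → 112.9981
  f2: (p3, p10, p0) → 115.5736
  f3: (p4, p6, p0) → 47.1436
  f4: (p4, p3, p7) → 61.1413
  f5: (p4, p3, p0) → 116.2703
  f6: (p8, p10, p7) → 70.6928
  f7: (p2, p8, p10) → 57.8793
  f8: (p2, p8, p6) → 26.5076
  f9: (p2, p10, p0) → 62.3824
  f10: (p2, p6, p0) → 12.9984
  f11: (p5, p4, p6) → 19.4829
  f12: (p5, p8, p6) → 44.7359
  f13: (p5, p4, p7) → 29.7656
  f14: (p5, p8, p7) → 75.6781
Σ area = 853.250

Euler: V−E+F = 9−21+14 = 2.

facets=14 area=853.250


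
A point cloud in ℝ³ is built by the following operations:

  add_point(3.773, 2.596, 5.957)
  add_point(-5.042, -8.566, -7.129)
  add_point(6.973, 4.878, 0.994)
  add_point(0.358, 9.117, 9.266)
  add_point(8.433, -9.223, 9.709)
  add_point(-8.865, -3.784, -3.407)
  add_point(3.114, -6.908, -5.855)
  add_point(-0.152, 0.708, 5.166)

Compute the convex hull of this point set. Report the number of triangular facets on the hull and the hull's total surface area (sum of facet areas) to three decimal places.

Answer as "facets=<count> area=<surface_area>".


facets=8 area=752.731

Hull vertices (6/8): indices [1, 2, 3, 4, 5, 6].

Facet areas (half cross-product norm):
  f1: (p3, p4, p5) → 187.7959
  f2: (p1, p4, p5) → 77.1914
  f3: (p2, p3, p5) → 104.8009
  f4: (p2, p1, p5) → 66.5504
  f5: (p2, p3, p4) → 94.9146
  f6: (p6, p1, p4) → 63.3115
  f7: (p6, p2, p4) → 106.5434
  f8: (p6, p2, p1) → 51.6233
Σ area = 752.731

Check V−E+F: 6 − 12 + 8 = 2.


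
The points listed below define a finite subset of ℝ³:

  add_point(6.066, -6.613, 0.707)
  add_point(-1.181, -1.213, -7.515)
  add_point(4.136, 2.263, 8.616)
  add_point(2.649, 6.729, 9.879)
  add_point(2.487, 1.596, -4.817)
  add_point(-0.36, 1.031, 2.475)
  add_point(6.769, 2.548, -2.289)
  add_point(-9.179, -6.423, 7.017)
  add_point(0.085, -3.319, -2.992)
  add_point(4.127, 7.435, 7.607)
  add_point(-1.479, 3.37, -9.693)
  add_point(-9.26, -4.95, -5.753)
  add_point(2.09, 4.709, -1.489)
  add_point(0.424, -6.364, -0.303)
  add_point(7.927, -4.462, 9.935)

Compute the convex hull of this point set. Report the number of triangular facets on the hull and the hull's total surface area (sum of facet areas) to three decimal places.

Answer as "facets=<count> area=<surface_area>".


10 of the 15 inputs are extreme points: [0, 1, 3, 6, 7, 9, 10, 11, 13, 14].

Facet areas (half cross-product norm):
  f1: (p0, p7, p14) → 78.2166
  f2: (p3, p9, p14) → 17.3277
  f3: (p3, p7, p14) → 102.4679
  f4: (p3, p7, p11) → 114.8122
  f5: (p3, p10, p11) → 121.9423
  f6: (p3, p10, p9) → 21.9753
  f7: (p1, p10, p11) → 21.1129
  f8: (p1, p0, p11) → 54.1328
  f9: (p1, p0, p10) → 21.4968
  f10: (p13, p7, p11) → 62.2189
  f11: (p13, p0, p11) → 10.8472
  f12: (p13, p0, p7) → 25.5508
  f13: (p6, p10, p9) → 58.4306
  f14: (p6, p0, p10) → 52.3559
  f15: (p6, p9, p14) → 68.4639
  f16: (p6, p0, p14) → 46.5420
Σ area = 877.894

Check V−E+F: 10 − 24 + 16 = 2.

facets=16 area=877.894


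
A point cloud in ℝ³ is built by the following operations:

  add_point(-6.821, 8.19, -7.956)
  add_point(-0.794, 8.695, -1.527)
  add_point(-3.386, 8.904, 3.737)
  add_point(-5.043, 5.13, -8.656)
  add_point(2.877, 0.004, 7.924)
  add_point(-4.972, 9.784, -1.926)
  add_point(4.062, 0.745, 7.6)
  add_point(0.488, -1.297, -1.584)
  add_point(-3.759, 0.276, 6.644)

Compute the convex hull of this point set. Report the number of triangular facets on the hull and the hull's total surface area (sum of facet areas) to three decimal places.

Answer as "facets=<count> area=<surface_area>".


Extreme-point indices: [0, 1, 2, 3, 4, 5, 6, 7, 8] — 9 of 9 on the boundary.

Per-facet area ½‖(b−a)×(c−a)‖:
  f1: (p4, p7, p6) → 7.0851
  f2: (p2, p4, p6) → 8.3603
  f3: (p1, p7, p6) → 50.0308
  f4: (p1, p2, p6) → 34.3547
  f5: (p8, p2, p4) → 30.7641
  f6: (p8, p4, p7) → 30.4496
  f7: (p3, p1, p0) → 15.7496
  f8: (p3, p1, p7) → 42.8507
  f9: (p3, p8, p0) → 28.8681
  f10: (p3, p8, p7) → 50.3720
  f11: (p5, p1, p0) → 13.4646
  f12: (p5, p1, p2) → 11.9151
  f13: (p5, p8, p0) → 37.0597
  f14: (p5, p8, p2) → 24.4204
Σ area = 385.745

Euler: V−E+F = 9−21+14 = 2.

facets=14 area=385.745


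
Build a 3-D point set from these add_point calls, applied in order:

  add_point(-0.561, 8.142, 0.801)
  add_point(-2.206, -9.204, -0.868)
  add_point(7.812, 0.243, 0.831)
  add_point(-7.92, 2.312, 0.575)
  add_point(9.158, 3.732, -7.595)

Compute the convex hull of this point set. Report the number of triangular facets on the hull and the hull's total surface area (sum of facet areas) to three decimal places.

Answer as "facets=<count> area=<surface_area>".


facets=6 area=426.891

Hull vertices (5/5): indices [0, 1, 2, 3, 4].

Area of each hull facet:
  f1: (p1, p4, p3) → 113.6488
  f2: (p2, p1, p3) → 85.5828
  f3: (p2, p1, p4) → 61.8995
  f4: (p0, p4, p3) → 59.8637
  f5: (p0, p2, p3) → 53.4872
  f6: (p0, p2, p4) → 52.4087
Σ area = 426.891

Euler: V−E+F = 5−9+6 = 2.


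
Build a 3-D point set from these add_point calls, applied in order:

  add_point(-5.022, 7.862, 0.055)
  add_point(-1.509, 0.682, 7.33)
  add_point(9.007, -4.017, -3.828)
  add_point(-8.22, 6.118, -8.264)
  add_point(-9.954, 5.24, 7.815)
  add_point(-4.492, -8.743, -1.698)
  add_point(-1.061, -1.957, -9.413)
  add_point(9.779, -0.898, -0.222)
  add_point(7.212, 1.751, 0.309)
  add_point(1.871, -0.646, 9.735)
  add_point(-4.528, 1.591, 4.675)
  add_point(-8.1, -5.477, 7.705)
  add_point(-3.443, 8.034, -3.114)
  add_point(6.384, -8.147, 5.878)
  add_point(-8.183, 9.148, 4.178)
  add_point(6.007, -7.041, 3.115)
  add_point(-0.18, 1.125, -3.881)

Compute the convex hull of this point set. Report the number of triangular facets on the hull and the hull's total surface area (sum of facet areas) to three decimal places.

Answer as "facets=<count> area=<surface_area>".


facets=20 area=1034.176

Extreme-point indices: [2, 3, 4, 5, 6, 7, 8, 9, 11, 12, 13, 14] — 12 of 17 on the boundary.

Triangle areas on the boundary:
  f1: (p9, p13, p7) → 47.5061
  f2: (p11, p13, p5) → 68.1578
  f3: (p11, p9, p4) → 58.9224
  f4: (p11, p9, p13) → 53.8743
  f5: (p3, p6, p5) → 57.8006
  f6: (p3, p11, p4) → 88.0523
  f7: (p3, p11, p5) → 88.2443
  f8: (p14, p9, p4) → 37.2648
  f9: (p14, p3, p4) → 31.9221
  f10: (p14, p3, p12) → 30.7621
  f11: (p2, p13, p5) → 68.8982
  f12: (p2, p6, p5) → 62.3402
  f13: (p2, p13, p7) → 24.2499
  f14: (p2, p12, p7) → 38.9940
  f15: (p2, p3, p6) → 48.3209
  f16: (p2, p3, p12) → 60.9783
  f17: (p8, p9, p7) → 19.7299
  f18: (p8, p14, p9) → 83.0160
  f19: (p8, p12, p7) → 11.2786
  f20: (p8, p14, p12) → 53.8634
Σ area = 1034.176

Euler characteristic 12−30+20 = 2 ✓


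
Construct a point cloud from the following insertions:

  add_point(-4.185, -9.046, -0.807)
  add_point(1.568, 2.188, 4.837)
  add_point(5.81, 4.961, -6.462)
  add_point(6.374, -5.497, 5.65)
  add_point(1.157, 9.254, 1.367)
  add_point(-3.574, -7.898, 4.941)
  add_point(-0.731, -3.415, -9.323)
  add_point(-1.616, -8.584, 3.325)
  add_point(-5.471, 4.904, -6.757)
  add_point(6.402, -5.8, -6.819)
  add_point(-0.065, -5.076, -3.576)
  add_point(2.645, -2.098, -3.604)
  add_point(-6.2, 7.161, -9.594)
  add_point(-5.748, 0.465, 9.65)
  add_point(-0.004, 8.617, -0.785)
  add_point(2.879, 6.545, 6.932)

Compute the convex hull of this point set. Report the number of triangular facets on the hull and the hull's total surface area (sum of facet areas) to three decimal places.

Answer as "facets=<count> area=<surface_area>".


facets=18 area=938.661

11 of the 16 inputs are extreme points: [0, 2, 3, 4, 5, 6, 7, 9, 12, 13, 15].

Facet areas (half cross-product norm):
  f1: (p13, p0, p12) → 127.7533
  f2: (p6, p0, p12) → 60.4754
  f3: (p6, p0, p9) → 42.4174
  f4: (p7, p0, p9) → 30.7307
  f5: (p2, p6, p12) → 60.1505
  f6: (p2, p6, p9) → 40.2056
  f7: (p5, p13, p0) → 22.9916
  f8: (p5, p7, p0) → 6.3509
  f9: (p4, p2, p12) → 60.0874
  f10: (p4, p2, p15) → 30.0481
  f11: (p4, p13, p12) → 92.3423
  f12: (p4, p15, p13) → 33.9932
  f13: (p3, p5, p7) → 10.5990
  f14: (p3, p7, p9) → 53.3215
  f15: (p3, p15, p13) → 65.7717
  f16: (p3, p5, p13) → 50.4662
  f17: (p3, p2, p9) → 67.1366
  f18: (p3, p2, p15) → 83.8197
Σ area = 938.661

Check V−E+F: 11 − 27 + 18 = 2.


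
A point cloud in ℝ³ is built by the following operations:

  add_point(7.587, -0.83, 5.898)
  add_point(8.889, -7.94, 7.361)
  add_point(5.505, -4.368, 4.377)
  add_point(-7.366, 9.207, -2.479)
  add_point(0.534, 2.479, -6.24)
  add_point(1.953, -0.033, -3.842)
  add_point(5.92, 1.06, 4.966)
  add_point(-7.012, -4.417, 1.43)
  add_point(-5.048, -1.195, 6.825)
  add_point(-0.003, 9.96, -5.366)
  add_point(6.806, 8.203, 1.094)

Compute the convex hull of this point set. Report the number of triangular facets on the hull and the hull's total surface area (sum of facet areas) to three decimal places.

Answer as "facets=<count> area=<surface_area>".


Extreme-point indices: [0, 1, 3, 4, 5, 7, 8, 9, 10] — 9 of 11 on the boundary.

Area of each hull facet:
  f1: (p4, p9, p3) → 29.9916
  f2: (p7, p4, p3) → 67.3186
  f3: (p10, p9, p3) → 34.8038
  f4: (p10, p4, p9) → 35.6178
  f5: (p5, p7, p1) → 85.2716
  f6: (p5, p7, p4) → 20.4529
  f7: (p5, p10, p1) → 81.7985
  f8: (p5, p10, p4) → 20.1567
  f9: (p8, p10, p3) → 96.3014
  f10: (p8, p7, p3) → 45.3435
  f11: (p8, p7, p1) → 50.8205
  f12: (p0, p10, p1) → 11.2161
  f13: (p0, p8, p1) → 46.3151
  f14: (p0, p8, p10) → 65.0150
Σ area = 690.423

Euler characteristic 9−21+14 = 2 ✓

facets=14 area=690.423


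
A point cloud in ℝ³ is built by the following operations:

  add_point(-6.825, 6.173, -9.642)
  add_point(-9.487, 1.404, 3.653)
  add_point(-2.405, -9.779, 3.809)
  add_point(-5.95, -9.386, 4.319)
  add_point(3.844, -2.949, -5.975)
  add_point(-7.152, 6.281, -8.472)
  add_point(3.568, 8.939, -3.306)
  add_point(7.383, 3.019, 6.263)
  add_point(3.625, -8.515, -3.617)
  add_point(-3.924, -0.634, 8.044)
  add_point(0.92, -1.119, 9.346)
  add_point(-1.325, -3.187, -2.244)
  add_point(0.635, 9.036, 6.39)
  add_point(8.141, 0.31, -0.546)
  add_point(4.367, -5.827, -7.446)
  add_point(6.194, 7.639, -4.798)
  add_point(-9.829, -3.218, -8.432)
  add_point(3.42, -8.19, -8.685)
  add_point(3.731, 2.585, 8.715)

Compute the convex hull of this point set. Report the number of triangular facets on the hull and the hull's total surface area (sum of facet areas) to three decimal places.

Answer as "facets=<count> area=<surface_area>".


Hull vertices (17/19): indices [0, 1, 2, 3, 5, 6, 7, 8, 9, 10, 12, 13, 14, 15, 16, 17, 18].

Per-facet area ½‖(b−a)×(c−a)‖:
  f1: (p0, p17, p16) → 70.2212
  f2: (p8, p17, p13) → 25.4791
  f3: (p8, p17, p2) → 16.2029
  f4: (p15, p0, p17) → 108.6597
  f5: (p5, p1, p12) → 84.9691
  f6: (p5, p0, p16) → 6.0181
  f7: (p5, p1, p16) → 59.8983
  f8: (p9, p1, p12) → 39.8798
  f9: (p7, p8, p2) → 73.2867
  f10: (p7, p8, p13) → 32.1416
  f11: (p7, p15, p13) → 31.7975
  f12: (p7, p18, p12) → 16.5687
  f13: (p7, p15, p12) → 51.6686
  f14: (p6, p15, p12) → 12.3746
  f15: (p6, p15, p0) → 19.2467
  f16: (p6, p5, p12) → 61.0324
  f17: (p6, p5, p0) → 7.3000
  f18: (p14, p17, p13) → 4.7119
  f19: (p14, p15, p13) → 43.1657
  f20: (p14, p15, p17) → 6.7070
  f21: (p3, p9, p1) → 35.5226
  f22: (p3, p1, p16) → 70.7547
  f23: (p3, p17, p16) → 96.1641
  f24: (p3, p17, p2) → 21.2301
  f25: (p10, p7, p2) → 39.8822
  f26: (p10, p7, p18) → 7.9073
  f27: (p10, p3, p2) → 19.2624
  f28: (p10, p3, p9) → 23.9438
  f29: (p10, p18, p12) → 15.5638
  f30: (p10, p9, p12) → 26.1709
Σ area = 1127.732

Euler characteristic 17−45+30 = 2 ✓

facets=30 area=1127.732
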